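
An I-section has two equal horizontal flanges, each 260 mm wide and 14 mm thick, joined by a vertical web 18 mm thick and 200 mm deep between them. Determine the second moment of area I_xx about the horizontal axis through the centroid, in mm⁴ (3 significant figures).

Split into non-overlapping primitives; take the origin at the lower-left of the bounding box.
Bottom flange: 260 × 14, A = 3 640 mm², y = 7 mm, Ī = 59 453 mm⁴.
Web: 18 × 200, A = 3 600 mm², y = 114 mm, Ī = 12 000 000 mm⁴.
Top flange: 260 × 14, A = 3 640 mm², y = 221 mm, Ī = 59 453 mm⁴.
By symmetry the centroid is at mid-height, ȳ = 114 mm.
Transfer each piece to the horizontal axis through the centroid using Ī + A·d² with d = y − 114:
  bottom flange: d = -107 mm → contributes +41 733 813 mm⁴
  web: d = 0 mm → contributes +12 000 000 mm⁴
  top flange: d = 107 mm → contributes +41 733 813 mm⁴
Total I = 95 467 627 mm⁴.

I_xx ≈ 9.55 × 10⁷ mm⁴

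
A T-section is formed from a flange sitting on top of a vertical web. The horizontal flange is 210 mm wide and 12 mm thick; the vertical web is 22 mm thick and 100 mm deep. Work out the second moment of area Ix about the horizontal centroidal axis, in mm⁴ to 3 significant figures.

Ix ≈ 5.55 × 10⁶ mm⁴

Break the section into simple shapes (no overlaps), measuring from the bottom-left corner of the bounding box.
Flange: 210 × 12, A = 2 520 mm², y = 106 mm, Ī = 30 240 mm⁴.
Web: 22 × 100, A = 2 200 mm², y = 50 mm, Ī = 1 833 333 mm⁴.
Centroid: ȳ = ΣA·y / ΣA = 79.898 mm.
Transfer each piece to the horizontal centroidal axis using Ī + A·d² with d = y − 79.898:
  flange: d = 26.102 mm → contributes +1 747 112 mm⁴
  web: d = -29.898 mm → contributes +3 799 932 mm⁴
Total I = 5 547 045 mm⁴.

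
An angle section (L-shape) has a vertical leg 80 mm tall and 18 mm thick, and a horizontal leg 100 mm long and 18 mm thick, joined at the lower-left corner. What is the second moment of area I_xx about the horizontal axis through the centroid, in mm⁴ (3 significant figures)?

Break the section into simple shapes (no overlaps), measuring from the bottom-left corner of the bounding box.
Vertical leg: 18 × 80, A = 1 440 mm², y = 40 mm, Ī = 768 000 mm⁴.
Horizontal leg (remainder): 82 × 18, A = 1 476 mm², y = 9 mm, Ī = 39 852 mm⁴.
Centroid: ȳ = ΣA·y / ΣA = 24.309 mm.
Transfer each piece to the horizontal axis through the centroid using Ī + A·d² with d = y − 24.309:
  vertical leg: d = 15.691 mm → contributes +1 122 555 mm⁴
  horizontal leg (remainder): d = -15.309 mm → contributes +385 759 mm⁴
Total I = 1 508 314 mm⁴.

I_xx ≈ 1.51 × 10⁶ mm⁴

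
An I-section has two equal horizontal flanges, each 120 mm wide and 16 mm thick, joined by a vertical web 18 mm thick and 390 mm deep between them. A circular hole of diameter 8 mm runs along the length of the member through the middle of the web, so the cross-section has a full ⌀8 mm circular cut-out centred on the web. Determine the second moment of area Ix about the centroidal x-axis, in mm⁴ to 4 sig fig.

Ix ≈ 2.473 × 10⁸ mm⁴

Split into non-overlapping primitives; take the origin at the lower-left of the bounding box.
Bottom flange: 120 × 16, A = 1 920 mm², y = 8 mm, Ī = 40 960 mm⁴.
Web: 18 × 390, A = 7 020 mm², y = 211 mm, Ī = 88 978 500 mm⁴.
Top flange: 120 × 16, A = 1 920 mm², y = 414 mm, Ī = 40 960 mm⁴.
Hole (subtracted): ⌀8, A = 50.2655 mm², y = 211 mm, Ī = 201.062 mm⁴.
By symmetry the centroid is at mid-height, ȳ = 211 mm.
Transfer each piece to the centroidal x-axis using Ī + A·d² with d = y − 211:
  bottom flange: d = -203 mm → contributes +79 162 240 mm⁴
  web: d = 0 mm → contributes +88 978 500 mm⁴
  top flange: d = 203 mm → contributes +79 162 240 mm⁴
  hole: d = 0 mm → contributes −201.062 mm⁴
Total I = 247 302 779 mm⁴.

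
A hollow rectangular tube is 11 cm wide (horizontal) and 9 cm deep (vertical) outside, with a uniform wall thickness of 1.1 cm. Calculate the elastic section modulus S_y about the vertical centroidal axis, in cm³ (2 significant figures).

Break the section into simple shapes (no overlaps), measuring from the bottom-left corner of the bounding box.
Outer rectangle: 11 × 9, A = 99 cm², x = 5.5 cm, Ī = 998.3 cm⁴.
Inner void (subtracted): 8.8 × 6.8, A = 59.84 cm², x = 5.5 cm, Ī = 386.2 cm⁴.
By symmetry the centroid is at mid-width, x̄ = 5.5 cm.
All pieces are centred on the vertical centroidal axis, so I = ΣĪ (holes subtracted) = 612.1 cm⁴.
Extreme fibre distance c = 5.5 cm; S = I/c = 111.3 cm³.

S_y ≈ 110 cm³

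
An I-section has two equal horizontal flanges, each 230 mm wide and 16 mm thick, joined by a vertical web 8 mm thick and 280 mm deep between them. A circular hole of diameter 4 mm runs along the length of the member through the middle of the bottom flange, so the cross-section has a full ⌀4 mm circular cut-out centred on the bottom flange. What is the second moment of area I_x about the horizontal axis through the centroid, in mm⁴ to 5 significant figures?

I_x ≈ 1.7573 × 10⁸ mm⁴

Treat the section as a set of non-overlapping primitives; coordinates are from the bounding-box lower-left.
Bottom flange: 230 × 16, A = 3 680 mm², y = 8 mm, Ī = 78506.67 mm⁴.
Web: 8 × 280, A = 2 240 mm², y = 156 mm, Ī = 14 634 667 mm⁴.
Top flange: 230 × 16, A = 3 680 mm², y = 304 mm, Ī = 78506.67 mm⁴.
Hole (subtracted): ⌀4, A = 12.56637 mm², y = 8 mm, Ī = 12.56637 mm⁴.
Centroid: ȳ = ΣA·y / ΣA = 156.194 mm.
Transfer each piece to the horizontal axis through the centroid using Ī + A·d² with d = y − 156.194:
  bottom flange: d = -148.194 mm → contributes +80 896 670 mm⁴
  web: d = -0.1939855 mm → contributes +14 634 751 mm⁴
  top flange: d = 147.806 mm → contributes +80 474 061 mm⁴
  hole: d = -148.194 mm → contributes −275988.4 mm⁴
Total I = 175 729 493 mm⁴.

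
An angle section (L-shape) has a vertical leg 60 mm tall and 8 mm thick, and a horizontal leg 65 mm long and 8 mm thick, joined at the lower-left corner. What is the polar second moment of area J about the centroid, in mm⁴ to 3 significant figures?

Break the section into simple shapes (no overlaps), measuring from the bottom-left corner of the bounding box.
Vertical leg: 8 × 60, A = 480 mm², y = 30 mm, Ī = 144 000 mm⁴.
Horizontal leg (remainder): 57 × 8, A = 456 mm², y = 4 mm, Ī = 2 432 mm⁴.
Centroid: ȳ = ΣA·y / ΣA = 17.333 mm.
Transfer each piece to the centroidal x-axis using Ī + A·d² with d = y − 17.333:
  vertical leg: d = 12.667 mm → contributes +221 013 mm⁴
  horizontal leg (remainder): d = -13.333 mm → contributes +83 499 mm⁴
Total I = 304 512 mm⁴.
For the y-axis: x̄ = 19.833 mm.
Repeating about the centroidal y-axis gives I_y = 373 022 mm⁴.
Polar second moment: J = I_x + I_y = 677 534 mm⁴.

J ≈ 6.78 × 10⁵ mm⁴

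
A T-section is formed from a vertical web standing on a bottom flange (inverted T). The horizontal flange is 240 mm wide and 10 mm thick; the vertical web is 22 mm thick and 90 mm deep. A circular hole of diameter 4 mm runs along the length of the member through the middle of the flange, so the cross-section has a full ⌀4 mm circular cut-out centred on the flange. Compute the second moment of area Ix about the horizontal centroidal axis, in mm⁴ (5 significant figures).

Treat the section as a set of non-overlapping primitives; coordinates are from the bounding-box lower-left.
Flange: 240 × 10, A = 2 400 mm², y = 5 mm, Ī = 20 000 mm⁴.
Web: 22 × 90, A = 1 980 mm², y = 55 mm, Ī = 1 336 500 mm⁴.
Hole (subtracted): ⌀4, A = 12.56637 mm², y = 5 mm, Ī = 12.56637 mm⁴.
Centroid: ȳ = ΣA·y / ΣA = 27.66777 mm.
Transfer each piece to the horizontal centroidal axis using Ī + A·d² with d = y − 27.66777:
  flange: d = -22.66777 mm → contributes +1 253 187 mm⁴
  web: d = 27.33223 mm → contributes +2 815 660 mm⁴
  hole: d = -22.66777 mm → contributes −6469.519 mm⁴
Total I = 4 062 378 mm⁴.

Ix ≈ 4.0624 × 10⁶ mm⁴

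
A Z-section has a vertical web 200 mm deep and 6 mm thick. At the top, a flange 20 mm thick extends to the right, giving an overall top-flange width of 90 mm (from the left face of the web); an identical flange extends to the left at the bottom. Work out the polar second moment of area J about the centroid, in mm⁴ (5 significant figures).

Treat the section as a set of non-overlapping primitives; coordinates are from the bounding-box lower-left.
Web: 6 × 200, A = 1 200 mm², y = 100 mm, Ī = 4 000 000 mm⁴.
Top flange (beyond web): 84 × 20, A = 1 680 mm², y = 190 mm, Ī = 56 000 mm⁴.
Bottom flange (beyond web): 84 × 20, A = 1 680 mm², y = 10 mm, Ī = 56 000 mm⁴.
Centroid: ȳ = ΣA·y / ΣA = 100 mm.
Transfer each piece to the centroidal x-axis using Ī + A·d² with d = y − 100:
  web: d = 0 mm → contributes +4 000 000 mm⁴
  top flange (beyond web): d = 90 mm → contributes +13 664 000 mm⁴
  bottom flange (beyond web): d = -90 mm → contributes +13 664 000 mm⁴
Total I = 31 328 000 mm⁴.
For the y-axis: x̄ = 87 mm.
Repeating about the centroidal y-axis gives I_y = 8 783 280 mm⁴.
Polar second moment: J = I_x + I_y = 40 111 280 mm⁴.

J ≈ 4.0111 × 10⁷ mm⁴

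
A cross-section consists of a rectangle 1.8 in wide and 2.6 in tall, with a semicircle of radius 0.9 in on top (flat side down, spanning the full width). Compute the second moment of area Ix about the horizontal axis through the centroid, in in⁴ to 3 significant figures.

Ix ≈ 5.54 in⁴

Break the section into simple shapes (no overlaps), measuring from the bottom-left corner of the bounding box.
Rectangular body: 1.8 × 2.6, A = 4.68 in², y = 1.3 in, Ī = 2.6364 in⁴.
Semicircular cap: semicircle r = 0.9, A = 1.2723 in², y = 2.982 in, Ī = 0.072012 in⁴.
Centroid: ȳ = ΣA·y / ΣA = 1.6595 in.
Transfer each piece to the horizontal axis through the centroid using Ī + A·d² with d = y − 1.6595:
  rectangular body: d = -0.35953 in → contributes +3.2413 in⁴
  semicircular cap: d = 1.3224 in → contributes +2.2972 in⁴
Total I = 5.5385 in⁴.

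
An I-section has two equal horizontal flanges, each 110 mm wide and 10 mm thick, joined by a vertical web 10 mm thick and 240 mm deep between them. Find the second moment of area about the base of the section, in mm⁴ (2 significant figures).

I_base ≈ 1.2 × 10⁸ mm⁴

Split into non-overlapping primitives; take the origin at the lower-left of the bounding box.
Bottom flange: 110 × 10, A = 1 100 mm², y = 5 mm, Ī = 9 167 mm⁴.
Web: 10 × 240, A = 2 400 mm², y = 130 mm, Ī = 11 520 000 mm⁴.
Top flange: 110 × 10, A = 1 100 mm², y = 255 mm, Ī = 9 167 mm⁴.
Transfer each piece to a horizontal axis along the bottom face using Ī + A·d² with d = y − 0:
  bottom flange: d = 5 mm → contributes +36 667 mm⁴
  web: d = 130 mm → contributes +52 080 000 mm⁴
  top flange: d = 255 mm → contributes +71 536 667 mm⁴
Total I = 123 653 333 mm⁴.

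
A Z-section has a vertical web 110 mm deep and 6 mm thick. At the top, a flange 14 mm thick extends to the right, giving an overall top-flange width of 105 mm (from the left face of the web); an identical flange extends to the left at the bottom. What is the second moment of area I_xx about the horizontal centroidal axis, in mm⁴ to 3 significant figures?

I_xx ≈ 7.10 × 10⁶ mm⁴

Treat the section as a set of non-overlapping primitives; coordinates are from the bounding-box lower-left.
Web: 6 × 110, A = 660 mm², y = 55 mm, Ī = 665 500 mm⁴.
Top flange (beyond web): 99 × 14, A = 1 386 mm², y = 103 mm, Ī = 22 638 mm⁴.
Bottom flange (beyond web): 99 × 14, A = 1 386 mm², y = 7 mm, Ī = 22 638 mm⁴.
Centroid: ȳ = ΣA·y / ΣA = 55 mm.
Transfer each piece to the horizontal centroidal axis using Ī + A·d² with d = y − 55:
  web: d = 0 mm → contributes +665 500 mm⁴
  top flange (beyond web): d = 48 mm → contributes +3 215 982 mm⁴
  bottom flange (beyond web): d = -48 mm → contributes +3 215 982 mm⁴
Total I = 7 097 464 mm⁴.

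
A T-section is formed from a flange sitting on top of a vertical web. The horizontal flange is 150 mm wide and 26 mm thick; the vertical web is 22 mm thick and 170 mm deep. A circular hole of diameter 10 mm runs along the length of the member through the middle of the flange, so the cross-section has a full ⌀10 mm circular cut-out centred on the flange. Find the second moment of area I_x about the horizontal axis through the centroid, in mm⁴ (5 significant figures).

I_x ≈ 2.7379 × 10⁷ mm⁴

Treat the section as a set of non-overlapping primitives; coordinates are from the bounding-box lower-left.
Flange: 150 × 26, A = 3 900 mm², y = 183 mm, Ī = 219 700 mm⁴.
Web: 22 × 170, A = 3 740 mm², y = 85 mm, Ī = 9 007 167 mm⁴.
Hole (subtracted): ⌀10, A = 78.53982 mm², y = 183 mm, Ī = 490.8739 mm⁴.
Centroid: ȳ = ΣA·y / ΣA = 134.5279 mm.
Transfer each piece to the horizontal axis through the centroid using Ī + A·d² with d = y − 134.5279:
  flange: d = 48.47212 mm → contributes +9 382 931 mm⁴
  web: d = -49.52788 mm → contributes +18 181 428 mm⁴
  hole: d = 48.47212 mm → contributes −185023.8 mm⁴
Total I = 27 379 335 mm⁴.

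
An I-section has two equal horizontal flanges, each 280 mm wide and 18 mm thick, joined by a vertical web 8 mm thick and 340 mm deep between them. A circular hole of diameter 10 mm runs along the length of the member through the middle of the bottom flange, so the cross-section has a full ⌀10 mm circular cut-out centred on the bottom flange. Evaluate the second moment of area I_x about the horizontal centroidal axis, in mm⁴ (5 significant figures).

I_x ≈ 3.4692 × 10⁸ mm⁴

Treat the section as a set of non-overlapping primitives; coordinates are from the bounding-box lower-left.
Bottom flange: 280 × 18, A = 5 040 mm², y = 9 mm, Ī = 136 080 mm⁴.
Web: 8 × 340, A = 2 720 mm², y = 188 mm, Ī = 26 202 667 mm⁴.
Top flange: 280 × 18, A = 5 040 mm², y = 367 mm, Ī = 136 080 mm⁴.
Hole (subtracted): ⌀10, A = 78.53982 mm², y = 9 mm, Ī = 490.8739 mm⁴.
Centroid: ȳ = ΣA·y / ΣA = 189.1051 mm.
Transfer each piece to the horizontal centroidal axis using Ī + A·d² with d = y − 189.1051:
  bottom flange: d = -180.1051 mm → contributes +163 622 849 mm⁴
  web: d = -1.105111 mm → contributes +26 205 989 mm⁴
  top flange: d = 177.8949 mm → contributes +159 634 901 mm⁴
  hole: d = -180.1051 mm → contributes −2 548 154 mm⁴
Total I = 346 915 585 mm⁴.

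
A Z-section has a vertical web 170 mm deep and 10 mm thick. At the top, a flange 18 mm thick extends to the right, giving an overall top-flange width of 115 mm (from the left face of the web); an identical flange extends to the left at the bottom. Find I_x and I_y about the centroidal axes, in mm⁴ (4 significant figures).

I_x ≈ 2.603 × 10⁷ mm⁴, I_y ≈ 1.598 × 10⁷ mm⁴

Split into non-overlapping primitives; take the origin at the lower-left of the bounding box.
Web: 10 × 170, A = 1 700 mm², y = 85 mm, Ī = 4 094 167 mm⁴.
Top flange (beyond web): 105 × 18, A = 1 890 mm², y = 161 mm, Ī = 51 030 mm⁴.
Bottom flange (beyond web): 105 × 18, A = 1 890 mm², y = 9 mm, Ī = 51 030 mm⁴.
Centroid: ȳ = ΣA·y / ΣA = 85 mm.
Transfer each piece to the centroidal x-axis using Ī + A·d² with d = y − 85:
  web: d = 0 mm → contributes +4 094 167 mm⁴
  top flange (beyond web): d = 76 mm → contributes +10 967 670 mm⁴
  bottom flange (beyond web): d = -76 mm → contributes +10 967 670 mm⁴
Total I = 26 029 507 mm⁴.
For the y-axis: x̄ = 110 mm.
Repeating about the centroidal y-axis gives I_y = 15 984 667 mm⁴.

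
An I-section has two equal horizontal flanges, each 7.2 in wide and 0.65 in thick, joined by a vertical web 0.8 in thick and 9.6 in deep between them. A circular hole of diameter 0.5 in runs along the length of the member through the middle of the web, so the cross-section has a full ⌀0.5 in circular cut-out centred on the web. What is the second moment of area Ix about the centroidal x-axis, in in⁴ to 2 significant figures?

Ix ≈ 310 in⁴

Decompose the section into non-overlapping parts with the origin at the bottom-left of its bounding rectangle.
Bottom flange: 7.2 × 0.65, A = 4.68 in², y = 0.325 in, Ī = 0.1648 in⁴.
Web: 0.8 × 9.6, A = 7.68 in², y = 5.45 in, Ī = 58.98 in⁴.
Top flange: 7.2 × 0.65, A = 4.68 in², y = 10.58 in, Ī = 0.1648 in⁴.
Hole (subtracted): ⌀0.5, A = 0.1963 in², y = 5.45 in, Ī = 0.003068 in⁴.
By symmetry the centroid is at mid-height, ȳ = 5.45 in.
Transfer each piece to the centroidal x-axis using Ī + A·d² with d = y − 5.45:
  bottom flange: d = -5.125 in → contributes +123.1 in⁴
  web: d = 0 in → contributes +58.98 in⁴
  top flange: d = 5.125 in → contributes +123.1 in⁴
  hole: d = 0 in → contributes −0.003068 in⁴
Total I = 305.2 in⁴.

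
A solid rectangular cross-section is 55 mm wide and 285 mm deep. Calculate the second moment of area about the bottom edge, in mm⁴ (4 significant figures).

I_base ≈ 4.244 × 10⁸ mm⁴

The section: 55 × 285, A = 15 675 mm², y = 142.5 mm, Ī = 106 100 156 mm⁴.
Transfer it to the base of the section using Ī + A·d² with d = y − 0:
  the section: d = 142.5 mm → contributes +424 400 625 mm⁴
Total I = 424 400 625 mm⁴.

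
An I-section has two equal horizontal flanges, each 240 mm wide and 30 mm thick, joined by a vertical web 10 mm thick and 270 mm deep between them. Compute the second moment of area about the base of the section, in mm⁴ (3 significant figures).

I_base ≈ 8.07 × 10⁸ mm⁴

Break the section into simple shapes (no overlaps), measuring from the bottom-left corner of the bounding box.
Bottom flange: 240 × 30, A = 7 200 mm², y = 15 mm, Ī = 540 000 mm⁴.
Web: 10 × 270, A = 2 700 mm², y = 165 mm, Ī = 16 402 500 mm⁴.
Top flange: 240 × 30, A = 7 200 mm², y = 315 mm, Ī = 540 000 mm⁴.
Transfer each piece to a horizontal axis along the bottom face using Ī + A·d² with d = y − 0:
  bottom flange: d = 15 mm → contributes +2 160 000 mm⁴
  web: d = 165 mm → contributes +89 910 000 mm⁴
  top flange: d = 315 mm → contributes +714 960 000 mm⁴
Total I = 807 030 000 mm⁴.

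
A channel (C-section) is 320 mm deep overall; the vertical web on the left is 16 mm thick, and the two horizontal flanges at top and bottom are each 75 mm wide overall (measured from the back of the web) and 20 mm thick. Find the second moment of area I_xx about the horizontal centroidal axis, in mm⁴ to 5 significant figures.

I_xx ≈ 9.6869 × 10⁷ mm⁴

Break the section into simple shapes (no overlaps), measuring from the bottom-left corner of the bounding box.
Web: 16 × 320, A = 5 120 mm², y = 160 mm, Ī = 43 690 667 mm⁴.
Top flange (beyond web): 59 × 20, A = 1 180 mm², y = 310 mm, Ī = 39333.33 mm⁴.
Bottom flange (beyond web): 59 × 20, A = 1 180 mm², y = 10 mm, Ī = 39333.33 mm⁴.
By symmetry the centroid is at mid-height, ȳ = 160 mm.
Transfer each piece to the horizontal centroidal axis using Ī + A·d² with d = y − 160:
  web: d = 0 mm → contributes +43 690 667 mm⁴
  top flange (beyond web): d = 150 mm → contributes +26 589 333 mm⁴
  bottom flange (beyond web): d = -150 mm → contributes +26 589 333 mm⁴
Total I = 96 869 333 mm⁴.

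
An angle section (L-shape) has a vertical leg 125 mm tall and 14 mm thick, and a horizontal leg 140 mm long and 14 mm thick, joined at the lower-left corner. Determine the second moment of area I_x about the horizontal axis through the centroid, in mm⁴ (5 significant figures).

I_x ≈ 5.0134 × 10⁶ mm⁴

Decompose the section into non-overlapping parts with the origin at the bottom-left of its bounding rectangle.
Vertical leg: 14 × 125, A = 1 750 mm², y = 62.5 mm, Ī = 2 278 646 mm⁴.
Horizontal leg (remainder): 126 × 14, A = 1 764 mm², y = 7 mm, Ī = 28 812 mm⁴.
Centroid: ȳ = ΣA·y / ΣA = 34.63944 mm.
Transfer each piece to the horizontal axis through the centroid using Ī + A·d² with d = y − 34.63944:
  vertical leg: d = 27.86056 mm → contributes +3 637 015 mm⁴
  horizontal leg (remainder): d = -27.63944 mm → contributes +1 376 400 mm⁴
Total I = 5 013 415 mm⁴.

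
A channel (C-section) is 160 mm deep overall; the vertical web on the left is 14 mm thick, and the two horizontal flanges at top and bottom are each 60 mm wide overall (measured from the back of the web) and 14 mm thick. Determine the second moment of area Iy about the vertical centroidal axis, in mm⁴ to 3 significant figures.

Iy ≈ 1.00 × 10⁶ mm⁴

Treat the section as a set of non-overlapping primitives; coordinates are from the bounding-box lower-left.
Web: 14 × 160, A = 2 240 mm², x = 7 mm, Ī = 36 587 mm⁴.
Top flange (beyond web): 46 × 14, A = 644 mm², x = 37 mm, Ī = 113 559 mm⁴.
Bottom flange (beyond web): 46 × 14, A = 644 mm², x = 37 mm, Ī = 113 559 mm⁴.
Centroid: x̄ = ΣA·x / ΣA = 17.952 mm.
Transfer each piece to the vertical centroidal axis using Ī + A·d² with d = x − 17.952:
  web: d = -10.952 mm → contributes +305 285 mm⁴
  top flange (beyond web): d = 19.048 mm → contributes +347 209 mm⁴
  bottom flange (beyond web): d = 19.048 mm → contributes +347 209 mm⁴
Total I = 999 704 mm⁴.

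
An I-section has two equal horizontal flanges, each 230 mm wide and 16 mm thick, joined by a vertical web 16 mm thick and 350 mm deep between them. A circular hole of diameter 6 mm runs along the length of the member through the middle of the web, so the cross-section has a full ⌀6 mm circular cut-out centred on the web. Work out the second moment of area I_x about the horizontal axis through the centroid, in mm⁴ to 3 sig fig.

I_x ≈ 3.04 × 10⁸ mm⁴

Split into non-overlapping primitives; take the origin at the lower-left of the bounding box.
Bottom flange: 230 × 16, A = 3 680 mm², y = 8 mm, Ī = 78 507 mm⁴.
Web: 16 × 350, A = 5 600 mm², y = 191 mm, Ī = 57 166 667 mm⁴.
Top flange: 230 × 16, A = 3 680 mm², y = 374 mm, Ī = 78 507 mm⁴.
Hole (subtracted): ⌀6, A = 28.274 mm², y = 191 mm, Ī = 63.617 mm⁴.
By symmetry the centroid is at mid-height, ȳ = 191 mm.
Transfer each piece to the horizontal axis through the centroid using Ī + A·d² with d = y − 191:
  bottom flange: d = -183 mm → contributes +123 318 027 mm⁴
  web: d = 0 mm → contributes +57 166 667 mm⁴
  top flange: d = 183 mm → contributes +123 318 027 mm⁴
  hole: d = 0 mm → contributes −63.617 mm⁴
Total I = 303 802 656 mm⁴.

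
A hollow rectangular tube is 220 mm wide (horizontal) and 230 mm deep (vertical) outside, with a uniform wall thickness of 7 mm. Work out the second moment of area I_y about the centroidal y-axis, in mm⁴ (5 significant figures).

Split into non-overlapping primitives; take the origin at the lower-left of the bounding box.
Outer rectangle: 220 × 230, A = 50 600 mm², x = 110 mm, Ī = 204 086 667 mm⁴.
Inner void (subtracted): 206 × 216, A = 44 496 mm², x = 110 mm, Ī = 157 352 688 mm⁴.
By symmetry the centroid is at mid-width, x̄ = 110 mm.
All pieces are centred on the centroidal y-axis, so I = ΣĪ (holes subtracted) = 46 733 979 mm⁴.

I_y ≈ 4.6734 × 10⁷ mm⁴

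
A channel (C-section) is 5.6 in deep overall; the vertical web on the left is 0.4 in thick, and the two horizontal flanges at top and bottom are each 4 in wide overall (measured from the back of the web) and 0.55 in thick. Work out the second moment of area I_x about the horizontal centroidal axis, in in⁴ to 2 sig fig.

Break the section into simple shapes (no overlaps), measuring from the bottom-left corner of the bounding box.
Web: 0.4 × 5.6, A = 2.24 in², y = 2.8 in, Ī = 5.854 in⁴.
Top flange (beyond web): 3.6 × 0.55, A = 1.98 in², y = 5.325 in, Ī = 0.04991 in⁴.
Bottom flange (beyond web): 3.6 × 0.55, A = 1.98 in², y = 0.275 in, Ī = 0.04991 in⁴.
By symmetry the centroid is at mid-height, ȳ = 2.8 in.
Transfer each piece to the horizontal centroidal axis using Ī + A·d² with d = y − 2.8:
  web: d = 0 in → contributes +5.854 in⁴
  top flange (beyond web): d = 2.525 in → contributes +12.67 in⁴
  bottom flange (beyond web): d = -2.525 in → contributes +12.67 in⁴
Total I = 31.2 in⁴.

I_x ≈ 31 in⁴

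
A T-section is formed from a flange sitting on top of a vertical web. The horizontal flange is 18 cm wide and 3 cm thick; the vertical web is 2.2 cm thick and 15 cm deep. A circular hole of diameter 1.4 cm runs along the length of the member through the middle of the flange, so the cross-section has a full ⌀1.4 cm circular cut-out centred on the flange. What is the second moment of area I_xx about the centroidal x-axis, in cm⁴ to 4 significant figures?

I_xx ≈ 2300 cm⁴

Break the section into simple shapes (no overlaps), measuring from the bottom-left corner of the bounding box.
Flange: 18 × 3, A = 54 cm², y = 16.5 cm, Ī = 40.5 cm⁴.
Web: 2.2 × 15, A = 33 cm², y = 7.5 cm, Ī = 618.75 cm⁴.
Hole (subtracted): ⌀1.4, A = 1.53938 cm², y = 16.5 cm, Ī = 0.188574 cm⁴.
Centroid: ȳ = ΣA·y / ΣA = 13.0247 cm.
Transfer each piece to the centroidal x-axis using Ī + A·d² with d = y − 13.0247:
  flange: d = 3.47528 cm → contributes +692.691 cm⁴
  web: d = -5.52472 cm → contributes +1625.99 cm⁴
  hole: d = 3.47528 cm → contributes −18.7806 cm⁴
Total I = 2299.9 cm⁴.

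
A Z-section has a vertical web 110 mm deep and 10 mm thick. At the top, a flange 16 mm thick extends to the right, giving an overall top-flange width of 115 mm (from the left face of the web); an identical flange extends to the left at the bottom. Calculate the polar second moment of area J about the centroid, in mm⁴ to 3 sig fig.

J ≈ 2.28 × 10⁷ mm⁴

Break the section into simple shapes (no overlaps), measuring from the bottom-left corner of the bounding box.
Web: 10 × 110, A = 1 100 mm², y = 55 mm, Ī = 1 109 167 mm⁴.
Top flange (beyond web): 105 × 16, A = 1 680 mm², y = 102 mm, Ī = 35 840 mm⁴.
Bottom flange (beyond web): 105 × 16, A = 1 680 mm², y = 8 mm, Ī = 35 840 mm⁴.
Centroid: ȳ = ΣA·y / ΣA = 55 mm.
Transfer each piece to the centroidal x-axis using Ī + A·d² with d = y − 55:
  web: d = 0 mm → contributes +1 109 167 mm⁴
  top flange (beyond web): d = 47 mm → contributes +3 746 960 mm⁴
  bottom flange (beyond web): d = -47 mm → contributes +3 746 960 mm⁴
Total I = 8 603 087 mm⁴.
For the y-axis: x̄ = 110 mm.
Repeating about the centroidal y-axis gives I_y = 14 205 167 mm⁴.
Polar second moment: J = I_x + I_y = 22 808 253 mm⁴.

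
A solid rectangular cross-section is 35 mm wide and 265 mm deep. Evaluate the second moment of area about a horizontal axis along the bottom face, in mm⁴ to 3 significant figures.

The section: 35 × 265, A = 9 275 mm², y = 132.5 mm, Ī = 54 278 073 mm⁴.
Transfer it to the base of the section using Ī + A·d² with d = y − 0:
  the section: d = 132.5 mm → contributes +217 112 292 mm⁴
Total I = 217 112 292 mm⁴.

I_base ≈ 2.17 × 10⁸ mm⁴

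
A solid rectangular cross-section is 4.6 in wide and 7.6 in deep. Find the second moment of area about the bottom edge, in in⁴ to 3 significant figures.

I_base ≈ 673 in⁴

The section: 4.6 × 7.6, A = 34.96 in², y = 3.8 in, Ī = 168.27 in⁴.
Transfer it to a horizontal axis along the bottom face using Ī + A·d² with d = y − 0:
  the section: d = 3.8 in → contributes +673.1 in⁴
Total I = 673.1 in⁴.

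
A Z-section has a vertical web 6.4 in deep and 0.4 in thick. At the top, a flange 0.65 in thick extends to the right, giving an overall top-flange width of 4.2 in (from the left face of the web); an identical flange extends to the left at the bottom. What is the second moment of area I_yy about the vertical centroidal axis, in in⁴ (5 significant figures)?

Decompose the section into non-overlapping parts with the origin at the bottom-left of its bounding rectangle.
Web: 0.4 × 6.4, A = 2.56 in², x = 4 in, Ī = 0.03413333 in⁴.
Top flange (beyond web): 3.8 × 0.65, A = 2.47 in², x = 6.1 in, Ī = 2.972233 in⁴.
Bottom flange (beyond web): 3.8 × 0.65, A = 2.47 in², x = 1.9 in, Ī = 2.972233 in⁴.
Centroid: x̄ = ΣA·x / ΣA = 4 in.
Transfer each piece to the vertical centroidal axis using Ī + A·d² with d = x − 4:
  web: d = 0 in → contributes +0.03413333 in⁴
  top flange (beyond web): d = 2.1 in → contributes +13.86493 in⁴
  bottom flange (beyond web): d = -2.1 in → contributes +13.86493 in⁴
Total I = 27.764 in⁴.

I_yy ≈ 27.764 in⁴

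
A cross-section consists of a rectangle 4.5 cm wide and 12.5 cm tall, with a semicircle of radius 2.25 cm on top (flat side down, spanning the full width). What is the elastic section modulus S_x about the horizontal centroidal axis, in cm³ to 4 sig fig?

S_x ≈ 144.2 cm³

Break the section into simple shapes (no overlaps), measuring from the bottom-left corner of the bounding box.
Rectangular body: 4.5 × 12.5, A = 56.25 cm², y = 6.25 cm, Ī = 732.422 cm⁴.
Semicircular cap: semicircle r = 2.25, A = 7.95216 cm², y = 13.4549 cm, Ī = 2.81295 cm⁴.
Centroid: ȳ = ΣA·y / ΣA = 7.14241 cm.
Transfer each piece to the horizontal centroidal axis using Ī + A·d² with d = y − 7.14241:
  rectangular body: d = -0.892411 cm → contributes +777.219 cm⁴
  semicircular cap: d = 6.31252 cm → contributes +319.69 cm⁴
Total I = 1096.91 cm⁴.
Extreme fibre distance c = 7.60759 cm; S = I/c = 144.186 cm³.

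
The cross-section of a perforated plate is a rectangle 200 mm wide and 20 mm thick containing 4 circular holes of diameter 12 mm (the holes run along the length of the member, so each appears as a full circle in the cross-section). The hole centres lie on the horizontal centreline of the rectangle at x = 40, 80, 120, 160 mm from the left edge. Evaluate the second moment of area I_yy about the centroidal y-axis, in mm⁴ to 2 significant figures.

I_yy ≈ 1.2 × 10⁷ mm⁴

Break the section into simple shapes (no overlaps), measuring from the bottom-left corner of the bounding box.
Plate: 200 × 20, A = 4 000 mm², x = 100 mm, Ī = 13 333 333 mm⁴.
Hole 1 (subtracted): ⌀12, A = 113.1 mm², x = 40 mm, Ī = 1 018 mm⁴.
Hole 2 (subtracted): ⌀12, A = 113.1 mm², x = 80 mm, Ī = 1 018 mm⁴.
Hole 3 (subtracted): ⌀12, A = 113.1 mm², x = 120 mm, Ī = 1 018 mm⁴.
Hole 4 (subtracted): ⌀12, A = 113.1 mm², x = 160 mm, Ī = 1 018 mm⁴.
By symmetry the centroid is at mid-width, x̄ = 100 mm.
Transfer each piece to the centroidal y-axis using Ī + A·d² with d = x − 100:
  plate: d = 0 mm → contributes +13 333 333 mm⁴
  hole 1: d = -60 mm → contributes −408 168 mm⁴
  hole 2: d = -20 mm → contributes −46 257 mm⁴
  hole 3: d = 20 mm → contributes −46 257 mm⁴
  hole 4: d = 60 mm → contributes −408 168 mm⁴
Total I = 12 424 483 mm⁴.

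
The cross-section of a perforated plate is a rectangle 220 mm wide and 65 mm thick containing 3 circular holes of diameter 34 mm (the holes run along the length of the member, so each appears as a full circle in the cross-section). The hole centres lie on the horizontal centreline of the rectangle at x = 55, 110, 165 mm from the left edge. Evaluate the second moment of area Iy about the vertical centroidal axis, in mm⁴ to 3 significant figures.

Iy ≈ 5.20 × 10⁷ mm⁴

Break the section into simple shapes (no overlaps), measuring from the bottom-left corner of the bounding box.
Plate: 220 × 65, A = 14 300 mm², x = 110 mm, Ī = 57 676 667 mm⁴.
Hole 1 (subtracted): ⌀34, A = 907.92 mm², x = 55 mm, Ī = 65 597 mm⁴.
Hole 2 (subtracted): ⌀34, A = 907.92 mm², x = 110 mm, Ī = 65 597 mm⁴.
Hole 3 (subtracted): ⌀34, A = 907.92 mm², x = 165 mm, Ī = 65 597 mm⁴.
By symmetry the centroid is at mid-width, x̄ = 110 mm.
Transfer each piece to the vertical centroidal axis using Ī + A·d² with d = x − 110:
  plate: d = 0 mm → contributes +57 676 667 mm⁴
  hole 1: d = -55 mm → contributes −2 812 056 mm⁴
  hole 2: d = 0 mm → contributes −65 597 mm⁴
  hole 3: d = 55 mm → contributes −2 812 056 mm⁴
Total I = 51 986 957 mm⁴.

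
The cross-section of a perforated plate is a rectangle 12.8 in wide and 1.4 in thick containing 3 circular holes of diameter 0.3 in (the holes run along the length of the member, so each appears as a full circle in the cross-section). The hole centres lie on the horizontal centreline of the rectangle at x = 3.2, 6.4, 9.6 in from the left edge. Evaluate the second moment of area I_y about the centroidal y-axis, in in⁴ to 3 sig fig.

I_y ≈ 243 in⁴

Split into non-overlapping primitives; take the origin at the lower-left of the bounding box.
Plate: 12.8 × 1.4, A = 17.92 in², x = 6.4 in, Ī = 244.67 in⁴.
Hole 1 (subtracted): ⌀0.3, A = 0.070686 in², x = 3.2 in, Ī = 0.00039761 in⁴.
Hole 2 (subtracted): ⌀0.3, A = 0.070686 in², x = 6.4 in, Ī = 0.00039761 in⁴.
Hole 3 (subtracted): ⌀0.3, A = 0.070686 in², x = 9.6 in, Ī = 0.00039761 in⁴.
By symmetry the centroid is at mid-width, x̄ = 6.4 in.
Transfer each piece to the centroidal y-axis using Ī + A·d² with d = x − 6.4:
  plate: d = 0 in → contributes +244.67 in⁴
  hole 1: d = -3.2 in → contributes −0.72422 in⁴
  hole 2: d = 0 in → contributes −0.00039761 in⁴
  hole 3: d = 3.2 in → contributes −0.72422 in⁴
Total I = 243.22 in⁴.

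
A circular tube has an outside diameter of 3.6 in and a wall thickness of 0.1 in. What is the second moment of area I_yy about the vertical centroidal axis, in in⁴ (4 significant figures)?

I_yy ≈ 1.685 in⁴

Split into non-overlapping primitives; take the origin at the lower-left of the bounding box.
Outer circle: ⌀3.6, A = 10.1788 in², x = 1.8 in, Ī = 8.2448 in⁴.
Bore (subtracted): ⌀3.4, A = 9.0792 in², x = 1.8 in, Ī = 6.55972 in⁴.
By symmetry the centroid is at mid-width, x̄ = 1.8 in.
All pieces are centred on the vertical centroidal axis, so I = ΣĪ (holes subtracted) = 1.68507 in⁴.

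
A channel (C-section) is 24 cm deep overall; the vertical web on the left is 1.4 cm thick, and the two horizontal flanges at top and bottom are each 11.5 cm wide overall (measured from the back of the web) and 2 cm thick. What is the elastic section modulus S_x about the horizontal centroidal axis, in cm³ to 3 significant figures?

S_x ≈ 543 cm³

Break the section into simple shapes (no overlaps), measuring from the bottom-left corner of the bounding box.
Web: 1.4 × 24, A = 33.6 cm², y = 12 cm, Ī = 1612.8 cm⁴.
Top flange (beyond web): 10.1 × 2, A = 20.2 cm², y = 23 cm, Ī = 6.7333 cm⁴.
Bottom flange (beyond web): 10.1 × 2, A = 20.2 cm², y = 1 cm, Ī = 6.7333 cm⁴.
By symmetry the centroid is at mid-height, ȳ = 12 cm.
Transfer each piece to the horizontal centroidal axis using Ī + A·d² with d = y − 12:
  web: d = 0 cm → contributes +1612.8 cm⁴
  top flange (beyond web): d = 11 cm → contributes +2450.9 cm⁴
  bottom flange (beyond web): d = -11 cm → contributes +2450.9 cm⁴
Total I = 6514.7 cm⁴.
Extreme fibre distance c = 12 cm; S = I/c = 542.89 cm³.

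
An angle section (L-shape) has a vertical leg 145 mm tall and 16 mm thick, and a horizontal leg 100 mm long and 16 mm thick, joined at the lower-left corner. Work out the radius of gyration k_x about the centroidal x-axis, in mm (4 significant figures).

Break the section into simple shapes (no overlaps), measuring from the bottom-left corner of the bounding box.
Vertical leg: 16 × 145, A = 2 320 mm², y = 72.5 mm, Ī = 4 064 833 mm⁴.
Horizontal leg (remainder): 84 × 16, A = 1 344 mm², y = 8 mm, Ī = 28 672 mm⁴.
Centroid: ȳ = ΣA·y / ΣA = 48.8406 mm.
Transfer each piece to the centroidal x-axis using Ī + A·d² with d = y − 48.8406:
  vertical leg: d = 23.6594 mm → contributes +5 363 492 mm⁴
  horizontal leg (remainder): d = -40.8406 mm → contributes +2 270 404 mm⁴
Total I = 7 633 896 mm⁴.
Radius of gyration: k = √(I/A) = √(7 633 896 / 3 664) = 45.6452 mm.

k_x ≈ 45.65 mm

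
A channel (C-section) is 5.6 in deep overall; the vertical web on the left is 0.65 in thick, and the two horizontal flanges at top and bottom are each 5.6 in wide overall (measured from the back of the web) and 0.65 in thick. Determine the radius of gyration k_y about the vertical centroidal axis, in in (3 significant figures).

k_y ≈ 1.77 in

Treat the section as a set of non-overlapping primitives; coordinates are from the bounding-box lower-left.
Web: 0.65 × 5.6, A = 3.64 in², x = 0.325 in, Ī = 0.12816 in⁴.
Top flange (beyond web): 4.95 × 0.65, A = 3.2175 in², x = 3.125 in, Ī = 6.5697 in⁴.
Bottom flange (beyond web): 4.95 × 0.65, A = 3.2175 in², x = 3.125 in, Ī = 6.5697 in⁴.
Centroid: x̄ = ΣA·x / ΣA = 2.1134 in.
Transfer each piece to the vertical centroidal axis using Ī + A·d² with d = x − 2.1134:
  web: d = -1.7884 in → contributes +11.77 in⁴
  top flange (beyond web): d = 1.0116 in → contributes +9.8624 in⁴
  bottom flange (beyond web): d = 1.0116 in → contributes +9.8624 in⁴
Total I = 31.495 in⁴.
Radius of gyration: k = √(I/A) = √(31.495 / 10.075) = 1.7681 in.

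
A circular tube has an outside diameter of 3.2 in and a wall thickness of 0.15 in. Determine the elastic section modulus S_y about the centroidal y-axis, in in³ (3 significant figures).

Break the section into simple shapes (no overlaps), measuring from the bottom-left corner of the bounding box.
Outer circle: ⌀3.2, A = 8.0425 in², x = 1.6 in, Ī = 5.1472 in⁴.
Bore (subtracted): ⌀2.9, A = 6.6052 in², x = 1.6 in, Ī = 3.4719 in⁴.
By symmetry the centroid is at mid-width, x̄ = 1.6 in.
All pieces are centred on the centroidal y-axis, so I = ΣĪ (holes subtracted) = 1.6753 in⁴.
Extreme fibre distance c = 1.6 in; S = I/c = 1.0471 in³.

S_y ≈ 1.05 in³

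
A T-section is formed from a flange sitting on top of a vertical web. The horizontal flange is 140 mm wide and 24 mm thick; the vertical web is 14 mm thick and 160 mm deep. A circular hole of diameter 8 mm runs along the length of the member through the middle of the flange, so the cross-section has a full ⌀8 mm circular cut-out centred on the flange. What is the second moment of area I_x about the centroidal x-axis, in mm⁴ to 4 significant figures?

I_x ≈ 1.625 × 10⁷ mm⁴

Break the section into simple shapes (no overlaps), measuring from the bottom-left corner of the bounding box.
Flange: 140 × 24, A = 3 360 mm², y = 172 mm, Ī = 161 280 mm⁴.
Web: 14 × 160, A = 2 240 mm², y = 80 mm, Ī = 4 778 667 mm⁴.
Hole (subtracted): ⌀8, A = 50.2655 mm², y = 172 mm, Ī = 201.062 mm⁴.
Centroid: ȳ = ΣA·y / ΣA = 134.867 mm.
Transfer each piece to the centroidal x-axis using Ī + A·d² with d = y − 134.867:
  flange: d = 37.1333 mm → contributes +4 794 325 mm⁴
  web: d = -54.8667 mm → contributes +11 521 859 mm⁴
  hole: d = 37.1333 mm → contributes −69511.3 mm⁴
Total I = 16 246 674 mm⁴.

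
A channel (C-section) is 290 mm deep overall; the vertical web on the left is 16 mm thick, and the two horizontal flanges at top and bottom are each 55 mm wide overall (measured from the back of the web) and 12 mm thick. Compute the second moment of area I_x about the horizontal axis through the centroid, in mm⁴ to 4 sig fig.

I_x ≈ 5.061 × 10⁷ mm⁴

Split into non-overlapping primitives; take the origin at the lower-left of the bounding box.
Web: 16 × 290, A = 4 640 mm², y = 145 mm, Ī = 32 518 667 mm⁴.
Top flange (beyond web): 39 × 12, A = 468 mm², y = 284 mm, Ī = 5 616 mm⁴.
Bottom flange (beyond web): 39 × 12, A = 468 mm², y = 6 mm, Ī = 5 616 mm⁴.
By symmetry the centroid is at mid-height, ȳ = 145 mm.
Transfer each piece to the horizontal axis through the centroid using Ī + A·d² with d = y − 145:
  web: d = 0 mm → contributes +32 518 667 mm⁴
  top flange (beyond web): d = 139 mm → contributes +9 047 844 mm⁴
  bottom flange (beyond web): d = -139 mm → contributes +9 047 844 mm⁴
Total I = 50 614 355 mm⁴.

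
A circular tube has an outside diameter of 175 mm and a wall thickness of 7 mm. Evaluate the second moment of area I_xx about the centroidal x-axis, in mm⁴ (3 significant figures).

I_xx ≈ 1.31 × 10⁷ mm⁴

Break the section into simple shapes (no overlaps), measuring from the bottom-left corner of the bounding box.
Outer circle: ⌀175, A = 24 053 mm², y = 87.5 mm, Ī = 46 038 598 mm⁴.
Bore (subtracted): ⌀161, A = 20 358 mm², y = 87.5 mm, Ī = 32 981 728 mm⁴.
By symmetry the centroid is at mid-height, ȳ = 87.5 mm.
All pieces are centred on the centroidal x-axis, so I = ΣĪ (holes subtracted) = 13 056 871 mm⁴.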